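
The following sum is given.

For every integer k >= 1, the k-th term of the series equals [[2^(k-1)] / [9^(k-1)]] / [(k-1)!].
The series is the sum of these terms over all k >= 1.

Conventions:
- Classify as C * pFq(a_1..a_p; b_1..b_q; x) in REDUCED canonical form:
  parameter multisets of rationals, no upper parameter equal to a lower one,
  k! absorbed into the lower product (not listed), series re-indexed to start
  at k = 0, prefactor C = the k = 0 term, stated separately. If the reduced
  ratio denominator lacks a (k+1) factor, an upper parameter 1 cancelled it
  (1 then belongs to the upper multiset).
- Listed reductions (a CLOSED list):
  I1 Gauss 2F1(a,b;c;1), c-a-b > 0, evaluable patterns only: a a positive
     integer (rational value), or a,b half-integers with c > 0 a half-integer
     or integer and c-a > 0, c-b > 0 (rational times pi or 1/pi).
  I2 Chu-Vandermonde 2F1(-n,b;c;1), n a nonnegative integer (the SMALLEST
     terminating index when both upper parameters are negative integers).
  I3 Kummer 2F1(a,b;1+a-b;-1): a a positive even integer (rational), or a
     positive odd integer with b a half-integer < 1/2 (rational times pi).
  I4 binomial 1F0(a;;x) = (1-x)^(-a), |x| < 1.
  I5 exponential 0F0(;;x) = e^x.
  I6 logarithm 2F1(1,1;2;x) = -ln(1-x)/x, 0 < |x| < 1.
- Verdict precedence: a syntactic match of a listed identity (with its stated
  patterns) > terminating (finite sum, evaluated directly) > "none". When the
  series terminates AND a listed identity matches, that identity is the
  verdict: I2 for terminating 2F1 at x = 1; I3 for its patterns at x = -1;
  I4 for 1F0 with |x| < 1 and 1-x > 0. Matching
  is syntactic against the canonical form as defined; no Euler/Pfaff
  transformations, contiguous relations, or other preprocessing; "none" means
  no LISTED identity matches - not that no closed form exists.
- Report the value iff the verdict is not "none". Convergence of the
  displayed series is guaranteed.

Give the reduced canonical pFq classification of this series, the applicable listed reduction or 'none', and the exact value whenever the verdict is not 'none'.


Key observation: t_0 = 1 here, and the two geometric factors (C = 1, x = 2/9) combine into one argument.
Term ratio: r(k) = (2/9) * 1 / [(k+1)] - rational in k. x = (2/9); t_0 = 1; negate the roots.

Classification (C = 1): 0F0 with upper {-}, lower {-}, argument x = 2/9. Verdict (x = 2/9): the exponential series (I5) applies (the 0F0 exponential series at x = 2/9). Value: e^(2/9).


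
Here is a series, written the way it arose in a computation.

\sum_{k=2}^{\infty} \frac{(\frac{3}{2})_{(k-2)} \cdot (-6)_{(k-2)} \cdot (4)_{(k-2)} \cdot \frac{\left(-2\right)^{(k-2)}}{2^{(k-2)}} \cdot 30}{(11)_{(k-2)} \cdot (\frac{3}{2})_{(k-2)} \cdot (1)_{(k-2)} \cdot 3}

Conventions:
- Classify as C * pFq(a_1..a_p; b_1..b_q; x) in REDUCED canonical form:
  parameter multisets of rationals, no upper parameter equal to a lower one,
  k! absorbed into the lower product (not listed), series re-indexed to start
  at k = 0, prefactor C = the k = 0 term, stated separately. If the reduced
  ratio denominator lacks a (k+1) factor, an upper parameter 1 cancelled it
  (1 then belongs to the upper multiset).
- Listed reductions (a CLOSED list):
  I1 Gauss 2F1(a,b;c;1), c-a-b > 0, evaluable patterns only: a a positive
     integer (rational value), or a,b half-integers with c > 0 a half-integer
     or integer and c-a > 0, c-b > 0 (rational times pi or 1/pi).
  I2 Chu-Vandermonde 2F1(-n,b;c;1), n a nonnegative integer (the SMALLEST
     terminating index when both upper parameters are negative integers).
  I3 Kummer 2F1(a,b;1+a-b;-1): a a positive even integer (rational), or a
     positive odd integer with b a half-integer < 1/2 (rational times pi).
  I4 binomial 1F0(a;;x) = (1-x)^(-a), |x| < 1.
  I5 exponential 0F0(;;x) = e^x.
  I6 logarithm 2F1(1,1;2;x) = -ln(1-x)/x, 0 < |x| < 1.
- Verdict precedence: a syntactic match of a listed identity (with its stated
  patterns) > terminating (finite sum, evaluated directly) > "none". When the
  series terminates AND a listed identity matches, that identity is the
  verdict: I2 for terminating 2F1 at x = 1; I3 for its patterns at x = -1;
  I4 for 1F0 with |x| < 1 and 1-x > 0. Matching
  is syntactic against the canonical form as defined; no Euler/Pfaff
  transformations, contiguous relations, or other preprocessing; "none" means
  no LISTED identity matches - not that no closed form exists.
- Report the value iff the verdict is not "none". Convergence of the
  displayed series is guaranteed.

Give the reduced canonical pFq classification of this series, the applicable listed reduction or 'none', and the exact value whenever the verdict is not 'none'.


x = -1 here; the reduced form reads 2F1, upper {-6, 4}, lower {11}, C = 10. Verdict: Kummer (I3) fires (x = -1; c = 11 equals 1+a-b for upper {-6, 4}: listed pattern). Exact value: 75.

First insight: from the first term 10: (1)_k (prefactor 10) is k! itself.
Term ratio: r(k) = -1 * (k-6) (k+4) / [(k+11) (k+1)] - rational in k, leading ratio -1; with t_0 = 10, classification follows.


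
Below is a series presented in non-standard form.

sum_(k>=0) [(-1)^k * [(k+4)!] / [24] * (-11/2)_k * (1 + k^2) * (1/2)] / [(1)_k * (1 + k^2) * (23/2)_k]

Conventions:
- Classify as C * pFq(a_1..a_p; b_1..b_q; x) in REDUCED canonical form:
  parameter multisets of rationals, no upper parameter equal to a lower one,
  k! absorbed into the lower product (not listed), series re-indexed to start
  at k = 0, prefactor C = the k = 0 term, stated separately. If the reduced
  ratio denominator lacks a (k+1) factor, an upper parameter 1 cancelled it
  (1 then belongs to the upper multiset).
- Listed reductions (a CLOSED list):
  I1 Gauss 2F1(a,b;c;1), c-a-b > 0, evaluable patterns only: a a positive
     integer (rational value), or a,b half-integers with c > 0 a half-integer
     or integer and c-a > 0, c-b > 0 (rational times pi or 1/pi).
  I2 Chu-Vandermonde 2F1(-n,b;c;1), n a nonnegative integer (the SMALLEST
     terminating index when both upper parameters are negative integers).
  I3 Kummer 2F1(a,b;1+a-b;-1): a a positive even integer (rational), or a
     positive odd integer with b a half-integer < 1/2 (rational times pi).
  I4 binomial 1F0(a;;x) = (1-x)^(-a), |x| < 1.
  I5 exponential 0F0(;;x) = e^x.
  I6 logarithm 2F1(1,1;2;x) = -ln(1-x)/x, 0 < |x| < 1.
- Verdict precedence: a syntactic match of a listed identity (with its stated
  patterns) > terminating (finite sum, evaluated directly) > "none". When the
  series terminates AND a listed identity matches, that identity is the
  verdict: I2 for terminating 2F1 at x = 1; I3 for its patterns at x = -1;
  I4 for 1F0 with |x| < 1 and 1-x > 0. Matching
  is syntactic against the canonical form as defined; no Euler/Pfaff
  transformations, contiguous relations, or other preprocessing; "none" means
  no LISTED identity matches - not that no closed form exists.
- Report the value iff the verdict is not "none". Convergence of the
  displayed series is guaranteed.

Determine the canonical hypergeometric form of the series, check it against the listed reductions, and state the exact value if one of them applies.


Prefactor 1/2, argument -1: 2F1 with upper {-11/2, 5} over lower {23/2}. Verdict: Kummer (I3) matches (x = -1; c = 23/2 equals 1+a-b for upper {-11/2, 5}: listed pattern). Exact value: (43648605/33554432) * pi.

Structural cue: with t_0 = 1/2, the factorial ratio (C = 1/2, x = -1) (k+a-1)!/(a-1)! is a rising factorial (a)_k.
Term ratio: r(k) = (-1) * (k-11/2) (k+5) / [(k+23/2) (k+1)] - rational; roots negated = parameters, x = (-1), C = 1/2.


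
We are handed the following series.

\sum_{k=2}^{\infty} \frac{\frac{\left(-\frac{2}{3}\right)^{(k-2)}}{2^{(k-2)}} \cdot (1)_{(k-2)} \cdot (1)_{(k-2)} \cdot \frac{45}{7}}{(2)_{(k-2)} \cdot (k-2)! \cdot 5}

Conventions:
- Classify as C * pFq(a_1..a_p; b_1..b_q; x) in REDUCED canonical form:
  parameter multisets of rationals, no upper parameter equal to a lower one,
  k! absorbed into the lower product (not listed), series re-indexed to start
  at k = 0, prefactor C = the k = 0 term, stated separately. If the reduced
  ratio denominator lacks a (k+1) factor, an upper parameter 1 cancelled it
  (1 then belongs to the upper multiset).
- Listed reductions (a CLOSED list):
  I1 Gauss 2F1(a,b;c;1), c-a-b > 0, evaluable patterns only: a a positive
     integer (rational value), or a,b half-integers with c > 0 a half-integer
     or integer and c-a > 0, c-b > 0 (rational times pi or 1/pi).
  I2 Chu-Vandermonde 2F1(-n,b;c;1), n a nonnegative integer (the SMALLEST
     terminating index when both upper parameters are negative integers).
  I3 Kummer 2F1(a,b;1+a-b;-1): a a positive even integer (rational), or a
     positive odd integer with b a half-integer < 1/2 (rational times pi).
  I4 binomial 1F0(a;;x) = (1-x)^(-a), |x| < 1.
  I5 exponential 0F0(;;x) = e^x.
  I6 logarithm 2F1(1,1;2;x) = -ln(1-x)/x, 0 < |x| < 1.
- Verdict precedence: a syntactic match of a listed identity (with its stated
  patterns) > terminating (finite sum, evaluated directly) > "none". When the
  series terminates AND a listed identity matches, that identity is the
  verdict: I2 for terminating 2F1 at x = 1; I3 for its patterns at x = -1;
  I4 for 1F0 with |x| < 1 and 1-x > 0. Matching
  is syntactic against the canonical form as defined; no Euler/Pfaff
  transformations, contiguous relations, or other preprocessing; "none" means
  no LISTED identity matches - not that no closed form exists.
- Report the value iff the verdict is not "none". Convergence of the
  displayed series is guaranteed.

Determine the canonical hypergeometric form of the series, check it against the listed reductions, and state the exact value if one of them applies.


At argument -\frac{1}{3}: a 2F1 with upper {1, 1}, lower {2}, scaled by C = \frac{9}{7}. Verdict: logarithm (I6) matches (the logarithm: parameters (1,1;2), x = -\frac{1}{3}). Hence: \frac{27}{7} \cdot \ln\left(\frac{4}{3}\right).

Structural cue: t_0 being \frac{9}{7}, the constant factors (C = 9/7, x = -1/3) combine into one prefactor.
Term ratio: r(k) = -\frac{1}{3} * (k+1) (k+1) / [(k+2) (k+1)] - rational; roots negated = parameters, x = -\frac{1}{3}, C = \frac{9}{7}.


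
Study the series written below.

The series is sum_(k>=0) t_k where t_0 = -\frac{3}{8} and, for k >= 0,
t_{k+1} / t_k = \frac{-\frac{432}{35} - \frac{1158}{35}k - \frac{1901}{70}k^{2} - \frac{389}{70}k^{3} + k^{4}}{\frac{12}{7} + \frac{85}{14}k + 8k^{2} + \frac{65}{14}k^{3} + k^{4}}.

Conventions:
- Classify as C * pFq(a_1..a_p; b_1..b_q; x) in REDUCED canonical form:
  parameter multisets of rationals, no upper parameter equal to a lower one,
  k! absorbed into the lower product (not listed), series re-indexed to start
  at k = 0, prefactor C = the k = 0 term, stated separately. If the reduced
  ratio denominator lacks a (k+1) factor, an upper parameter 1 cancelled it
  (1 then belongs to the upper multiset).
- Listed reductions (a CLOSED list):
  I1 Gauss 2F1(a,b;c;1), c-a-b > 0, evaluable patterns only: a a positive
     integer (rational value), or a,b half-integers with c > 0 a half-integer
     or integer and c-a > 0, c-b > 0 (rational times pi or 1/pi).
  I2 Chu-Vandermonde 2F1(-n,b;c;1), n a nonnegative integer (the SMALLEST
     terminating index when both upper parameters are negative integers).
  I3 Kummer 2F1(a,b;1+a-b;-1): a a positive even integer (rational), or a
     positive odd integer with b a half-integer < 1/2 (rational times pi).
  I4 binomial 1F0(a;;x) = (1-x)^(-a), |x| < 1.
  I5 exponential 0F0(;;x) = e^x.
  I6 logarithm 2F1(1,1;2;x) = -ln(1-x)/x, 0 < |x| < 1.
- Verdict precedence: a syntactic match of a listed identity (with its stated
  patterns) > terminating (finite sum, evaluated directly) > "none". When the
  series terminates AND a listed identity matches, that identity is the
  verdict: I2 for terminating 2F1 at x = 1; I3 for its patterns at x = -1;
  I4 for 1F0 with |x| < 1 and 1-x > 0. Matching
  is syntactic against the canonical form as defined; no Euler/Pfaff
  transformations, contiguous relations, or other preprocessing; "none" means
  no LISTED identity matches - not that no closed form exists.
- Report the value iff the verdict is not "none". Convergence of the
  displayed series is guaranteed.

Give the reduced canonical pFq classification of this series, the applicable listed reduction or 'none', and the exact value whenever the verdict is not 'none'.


Classification (C = -\frac{3}{8}): 2F1 with upper {-9, \frac{4}{5}}, lower {1}, argument x = 1. Verdict: the Chu-Vandermonde identity I2 applies (terminating 2F1 at x = 1 with n = 9, b = 4/5, c = 1). Exact value: -\frac{545259}{39062500}.

The tell: x = 1 and the expanded ratio factors over Q; prefactor -3/8, roots give parameters.
Adjacent-term ratio: r(k) = 1 * (k-9) (k+\frac{4}{5}) / [(k+1) (k+1)] - rational in k, leading ratio 1; with t_0 = -\frac{3}{8}, classification follows.


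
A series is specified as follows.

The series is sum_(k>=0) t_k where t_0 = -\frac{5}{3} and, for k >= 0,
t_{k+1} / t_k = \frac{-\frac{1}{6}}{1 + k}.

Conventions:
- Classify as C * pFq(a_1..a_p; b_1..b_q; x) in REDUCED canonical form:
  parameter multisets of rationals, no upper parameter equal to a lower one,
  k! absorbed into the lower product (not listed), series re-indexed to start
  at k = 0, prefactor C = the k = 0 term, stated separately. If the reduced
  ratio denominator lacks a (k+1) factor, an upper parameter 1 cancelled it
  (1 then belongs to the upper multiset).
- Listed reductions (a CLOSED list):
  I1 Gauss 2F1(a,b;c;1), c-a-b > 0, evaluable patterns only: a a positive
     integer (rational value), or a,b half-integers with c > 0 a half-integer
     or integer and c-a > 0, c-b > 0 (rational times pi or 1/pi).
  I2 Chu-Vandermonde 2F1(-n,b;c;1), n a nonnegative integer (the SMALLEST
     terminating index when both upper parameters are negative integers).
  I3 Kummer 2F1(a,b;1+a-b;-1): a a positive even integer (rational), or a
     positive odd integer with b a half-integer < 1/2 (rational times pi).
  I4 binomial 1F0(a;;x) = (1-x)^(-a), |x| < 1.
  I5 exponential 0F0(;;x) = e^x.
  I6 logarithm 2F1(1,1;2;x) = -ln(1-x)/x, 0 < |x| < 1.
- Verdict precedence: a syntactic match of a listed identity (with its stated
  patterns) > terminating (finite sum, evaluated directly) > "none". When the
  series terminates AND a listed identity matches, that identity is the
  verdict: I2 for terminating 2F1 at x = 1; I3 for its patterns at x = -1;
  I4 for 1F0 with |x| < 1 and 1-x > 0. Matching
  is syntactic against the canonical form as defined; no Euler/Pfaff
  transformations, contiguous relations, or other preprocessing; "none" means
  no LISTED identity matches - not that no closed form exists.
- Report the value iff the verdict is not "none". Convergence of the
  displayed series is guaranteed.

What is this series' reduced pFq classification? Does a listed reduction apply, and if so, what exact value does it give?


Prefactor -\frac{5}{3}, argument -\frac{1}{6}: 0F0 with upper {-} over lower {-}. Verdict: this is the exponential series (I5) (the 0F0 exponential series at x = -\frac{1}{6}). Hence: \left(-\frac{5}{3}\right) \cdot e^{-\frac{1}{6}}.

Key step: t_0 being -\frac{5}{3}, the expanded ratio factors over Q; C = -5/3, roots give parameters.
Consecutive-term ratio: r(k) = -\frac{1}{6} * 1 / [(k+1)] - rational in k. x = -\frac{1}{6}; t_0 = -\frac{5}{3}; negate the roots.


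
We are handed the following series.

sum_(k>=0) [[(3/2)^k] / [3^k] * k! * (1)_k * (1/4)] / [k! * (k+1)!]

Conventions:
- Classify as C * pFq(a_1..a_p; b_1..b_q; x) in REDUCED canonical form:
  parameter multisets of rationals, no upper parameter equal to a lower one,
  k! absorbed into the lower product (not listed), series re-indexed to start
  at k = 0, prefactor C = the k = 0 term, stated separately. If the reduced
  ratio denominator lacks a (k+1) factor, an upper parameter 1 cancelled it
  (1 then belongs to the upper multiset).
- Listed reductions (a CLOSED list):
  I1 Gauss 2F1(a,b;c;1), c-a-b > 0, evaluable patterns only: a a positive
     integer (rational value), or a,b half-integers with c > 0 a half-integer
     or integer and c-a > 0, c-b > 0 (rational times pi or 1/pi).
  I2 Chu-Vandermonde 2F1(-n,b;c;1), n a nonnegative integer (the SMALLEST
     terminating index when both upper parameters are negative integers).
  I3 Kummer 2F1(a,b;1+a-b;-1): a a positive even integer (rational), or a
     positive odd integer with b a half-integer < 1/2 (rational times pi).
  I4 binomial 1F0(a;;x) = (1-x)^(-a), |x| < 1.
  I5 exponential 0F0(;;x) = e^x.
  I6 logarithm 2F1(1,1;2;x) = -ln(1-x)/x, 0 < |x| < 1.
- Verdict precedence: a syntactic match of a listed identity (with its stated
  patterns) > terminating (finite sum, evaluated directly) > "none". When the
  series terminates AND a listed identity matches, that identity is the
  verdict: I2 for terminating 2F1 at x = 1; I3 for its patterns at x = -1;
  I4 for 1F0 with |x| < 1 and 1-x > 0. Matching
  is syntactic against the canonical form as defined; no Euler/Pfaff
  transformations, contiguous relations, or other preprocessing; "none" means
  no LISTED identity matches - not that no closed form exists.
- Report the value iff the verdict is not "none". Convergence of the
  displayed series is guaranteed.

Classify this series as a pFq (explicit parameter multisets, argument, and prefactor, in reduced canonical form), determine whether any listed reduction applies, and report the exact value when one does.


Prefactor 1/4, argument 1/2: 2F1 with upper {1, 1} over lower {2}. Verdict: the logarithmic series (I6) matches (the logarithm: parameters (1,1;2), x = 1/2). Value: (-1/2) * ln(1/2).

The tell: from the first term 1/4: the factorial ratio (prefactor 1/4) (k+a-1)!/(a-1)! is a rising factorial (a)_k.
Consecutive-term ratio: r(k) = (1/2) * (k+1) (k+1) / [(k+2) (k+1)] - rational in k, leading ratio (1/2); with t_0 = 1/4, classification follows.


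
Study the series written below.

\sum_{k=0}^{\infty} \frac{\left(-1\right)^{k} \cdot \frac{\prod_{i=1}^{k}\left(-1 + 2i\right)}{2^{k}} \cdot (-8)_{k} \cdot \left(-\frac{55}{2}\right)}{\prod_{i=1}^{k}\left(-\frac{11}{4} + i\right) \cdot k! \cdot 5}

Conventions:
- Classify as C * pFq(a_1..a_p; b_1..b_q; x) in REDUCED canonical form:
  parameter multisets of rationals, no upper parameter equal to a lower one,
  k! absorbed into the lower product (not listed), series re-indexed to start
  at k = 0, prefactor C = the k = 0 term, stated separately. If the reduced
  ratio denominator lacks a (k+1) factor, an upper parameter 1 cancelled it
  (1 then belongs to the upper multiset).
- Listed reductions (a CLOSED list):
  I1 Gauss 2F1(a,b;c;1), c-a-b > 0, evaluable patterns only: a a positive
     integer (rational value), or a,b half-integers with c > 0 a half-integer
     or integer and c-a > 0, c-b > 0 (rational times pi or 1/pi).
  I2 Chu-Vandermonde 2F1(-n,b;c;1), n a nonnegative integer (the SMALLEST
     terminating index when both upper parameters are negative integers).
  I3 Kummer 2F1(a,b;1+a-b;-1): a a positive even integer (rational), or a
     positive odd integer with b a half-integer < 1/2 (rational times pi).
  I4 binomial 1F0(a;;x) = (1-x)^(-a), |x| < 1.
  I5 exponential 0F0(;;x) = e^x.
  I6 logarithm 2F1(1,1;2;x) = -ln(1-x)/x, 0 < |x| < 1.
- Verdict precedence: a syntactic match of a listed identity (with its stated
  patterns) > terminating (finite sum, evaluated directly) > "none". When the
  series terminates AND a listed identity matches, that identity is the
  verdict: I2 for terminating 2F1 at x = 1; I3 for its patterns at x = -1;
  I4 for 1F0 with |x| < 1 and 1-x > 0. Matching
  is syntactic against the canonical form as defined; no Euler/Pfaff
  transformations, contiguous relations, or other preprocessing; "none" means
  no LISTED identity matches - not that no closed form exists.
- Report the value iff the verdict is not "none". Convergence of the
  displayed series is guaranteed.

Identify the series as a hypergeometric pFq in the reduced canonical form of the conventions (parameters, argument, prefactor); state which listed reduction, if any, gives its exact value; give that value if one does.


x = -1 here; the reduced form reads 2F1, upper {-8, \frac{1}{2}}, lower {-\frac{7}{4}}, C = -\frac{11}{2}. Verdict: terminating (-8 upstairs). 9 nonzero terms in all; added directly. Exact value: -\frac{94341049}{3094}.

Key observation: with t_0 = -\frac{11}{2}, the lower running product (C = -11/2, x = -1) is a rising factorial.
Step ratio: r(k) = -1 * (k-8) (k+\frac{1}{2}) / [(k-\frac{7}{4}) (k+1)] - rational; roots negated = parameters, x = -1, C = -\frac{11}{2}.


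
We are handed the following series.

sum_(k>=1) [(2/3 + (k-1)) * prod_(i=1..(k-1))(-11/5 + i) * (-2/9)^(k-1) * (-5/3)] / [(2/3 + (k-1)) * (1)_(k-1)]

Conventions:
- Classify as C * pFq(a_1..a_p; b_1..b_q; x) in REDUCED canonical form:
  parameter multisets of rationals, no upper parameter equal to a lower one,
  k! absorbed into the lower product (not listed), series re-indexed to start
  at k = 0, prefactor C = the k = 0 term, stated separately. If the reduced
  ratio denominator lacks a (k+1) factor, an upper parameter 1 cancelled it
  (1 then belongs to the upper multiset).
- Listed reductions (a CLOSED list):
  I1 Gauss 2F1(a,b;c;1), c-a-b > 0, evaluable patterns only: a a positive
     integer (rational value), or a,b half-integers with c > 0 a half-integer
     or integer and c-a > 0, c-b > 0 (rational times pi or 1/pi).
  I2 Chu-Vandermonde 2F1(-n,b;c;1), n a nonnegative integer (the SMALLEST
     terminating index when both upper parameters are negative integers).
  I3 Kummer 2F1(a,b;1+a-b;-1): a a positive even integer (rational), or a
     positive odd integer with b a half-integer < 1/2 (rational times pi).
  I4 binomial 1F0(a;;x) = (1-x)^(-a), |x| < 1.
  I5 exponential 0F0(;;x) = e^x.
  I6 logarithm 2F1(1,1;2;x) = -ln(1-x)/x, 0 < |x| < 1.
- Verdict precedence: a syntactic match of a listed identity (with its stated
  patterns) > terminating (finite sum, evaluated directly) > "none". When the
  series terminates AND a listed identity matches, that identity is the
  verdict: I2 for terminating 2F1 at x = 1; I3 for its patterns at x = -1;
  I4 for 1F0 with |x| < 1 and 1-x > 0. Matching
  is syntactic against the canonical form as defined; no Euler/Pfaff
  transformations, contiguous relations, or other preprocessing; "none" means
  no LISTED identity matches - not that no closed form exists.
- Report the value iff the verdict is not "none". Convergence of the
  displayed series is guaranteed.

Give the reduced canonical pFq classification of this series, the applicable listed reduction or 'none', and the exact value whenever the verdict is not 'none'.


Prefactor -5/3, argument -2/9: 1F0 with upper {-6/5} over lower {-}. Verdict (x = -2/9): binomial (I4) applies (the 1F0 binomial series: exponent 6/5, x = -2/9). Sum: (-5/3) * (11/9)^(6/5).

First insight: t_0 = -5/3 here, and (1)_k (C = -5/3) is k! itself.
Step ratio: r(k) = (-2/9) * (k-6/5) / [(k+1)] - poly over poly, x = (-2/9) from leading terms; C = -5/3 at k = 0.


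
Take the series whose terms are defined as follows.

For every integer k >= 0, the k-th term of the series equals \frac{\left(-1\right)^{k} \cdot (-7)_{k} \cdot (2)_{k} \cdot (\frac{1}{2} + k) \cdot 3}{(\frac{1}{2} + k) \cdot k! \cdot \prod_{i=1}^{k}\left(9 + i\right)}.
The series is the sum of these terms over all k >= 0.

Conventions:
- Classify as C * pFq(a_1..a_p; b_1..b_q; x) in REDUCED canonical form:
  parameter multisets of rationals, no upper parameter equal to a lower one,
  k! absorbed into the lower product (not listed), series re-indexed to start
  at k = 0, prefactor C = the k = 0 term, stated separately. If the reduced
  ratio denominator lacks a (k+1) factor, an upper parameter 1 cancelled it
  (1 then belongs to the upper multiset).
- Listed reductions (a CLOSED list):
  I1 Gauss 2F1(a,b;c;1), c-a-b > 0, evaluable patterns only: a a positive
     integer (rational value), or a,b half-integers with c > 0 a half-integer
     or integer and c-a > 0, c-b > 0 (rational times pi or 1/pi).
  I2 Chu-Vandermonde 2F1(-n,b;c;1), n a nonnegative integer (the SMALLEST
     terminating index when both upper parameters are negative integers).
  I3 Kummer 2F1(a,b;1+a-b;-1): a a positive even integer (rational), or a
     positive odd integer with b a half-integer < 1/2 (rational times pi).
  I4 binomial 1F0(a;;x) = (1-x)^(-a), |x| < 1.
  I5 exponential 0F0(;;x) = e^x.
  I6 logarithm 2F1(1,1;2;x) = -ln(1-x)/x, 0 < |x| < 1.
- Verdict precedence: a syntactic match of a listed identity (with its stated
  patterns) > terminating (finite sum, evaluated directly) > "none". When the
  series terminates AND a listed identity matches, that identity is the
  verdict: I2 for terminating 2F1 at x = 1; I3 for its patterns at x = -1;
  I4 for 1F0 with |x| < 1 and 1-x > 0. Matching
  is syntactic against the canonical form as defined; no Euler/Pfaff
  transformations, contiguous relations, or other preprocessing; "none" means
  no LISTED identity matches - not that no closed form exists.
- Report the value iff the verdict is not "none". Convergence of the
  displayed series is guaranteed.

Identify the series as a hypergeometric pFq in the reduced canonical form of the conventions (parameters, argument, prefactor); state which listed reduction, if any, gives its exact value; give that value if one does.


Reduced: x = -1, 2F1, upper = {-7, 2}, lower = {10}, C = 3. Verdict: this is the Kummer evaluation I3 (x = -1; c = 10 equals 1+a-b for upper {-7, 2}: listed pattern). Its exact value is \frac{27}{2}.

Structural cue: with t_0 = 3, striking the common factor k + 1/2 reduces the term (prefactor 3).
Consecutive-term ratio: r(k) = -1 * (k-7) (k+2) / [(k+10) (k+1)] - poly over poly, x = -1 from leading terms; C = 3 at k = 0.


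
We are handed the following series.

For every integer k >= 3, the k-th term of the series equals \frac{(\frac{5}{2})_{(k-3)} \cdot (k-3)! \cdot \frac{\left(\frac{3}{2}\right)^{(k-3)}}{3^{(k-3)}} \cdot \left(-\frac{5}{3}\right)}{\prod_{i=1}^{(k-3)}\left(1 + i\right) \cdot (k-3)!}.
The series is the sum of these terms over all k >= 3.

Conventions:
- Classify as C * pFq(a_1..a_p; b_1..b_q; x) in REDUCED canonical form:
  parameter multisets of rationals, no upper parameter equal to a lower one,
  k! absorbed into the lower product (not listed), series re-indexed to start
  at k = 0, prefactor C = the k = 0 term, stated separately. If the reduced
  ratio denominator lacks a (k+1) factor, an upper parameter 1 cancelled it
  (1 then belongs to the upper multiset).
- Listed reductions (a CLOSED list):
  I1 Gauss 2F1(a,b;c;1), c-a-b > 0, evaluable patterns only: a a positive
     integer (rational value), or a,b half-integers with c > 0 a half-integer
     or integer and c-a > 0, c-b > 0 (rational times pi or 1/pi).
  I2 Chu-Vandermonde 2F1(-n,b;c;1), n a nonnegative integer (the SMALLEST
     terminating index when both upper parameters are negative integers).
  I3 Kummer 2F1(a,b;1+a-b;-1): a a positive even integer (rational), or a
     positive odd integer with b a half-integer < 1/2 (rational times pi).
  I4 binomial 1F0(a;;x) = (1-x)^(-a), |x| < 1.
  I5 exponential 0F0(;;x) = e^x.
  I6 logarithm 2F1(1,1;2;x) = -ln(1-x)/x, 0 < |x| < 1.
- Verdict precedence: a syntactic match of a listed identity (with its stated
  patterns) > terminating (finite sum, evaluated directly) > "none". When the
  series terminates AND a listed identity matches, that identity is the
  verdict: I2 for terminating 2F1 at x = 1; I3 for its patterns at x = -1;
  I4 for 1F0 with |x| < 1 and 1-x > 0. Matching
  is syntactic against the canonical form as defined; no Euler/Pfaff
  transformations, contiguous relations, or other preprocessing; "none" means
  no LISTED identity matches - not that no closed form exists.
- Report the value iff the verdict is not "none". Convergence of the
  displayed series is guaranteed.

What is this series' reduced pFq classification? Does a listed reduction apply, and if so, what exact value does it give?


Key observation: x = \frac{1}{2} and the lower running product (C = -5/3) is a rising factorial.
Term ratio: r(k) = \frac{1}{2} * (k+1) (k+\frac{5}{2}) / [(k+2) (k+1)] - rational in k. x = \frac{1}{2}; t_0 = -\frac{5}{3}; negate the roots.

This is -\frac{5}{3} * 2F1(1, \frac{5}{2}; 2; \frac{1}{2}) in reduced canonical form. Verdict: none here - no I1-I6 shape fits x = \frac{1}{2} with lower {2}.


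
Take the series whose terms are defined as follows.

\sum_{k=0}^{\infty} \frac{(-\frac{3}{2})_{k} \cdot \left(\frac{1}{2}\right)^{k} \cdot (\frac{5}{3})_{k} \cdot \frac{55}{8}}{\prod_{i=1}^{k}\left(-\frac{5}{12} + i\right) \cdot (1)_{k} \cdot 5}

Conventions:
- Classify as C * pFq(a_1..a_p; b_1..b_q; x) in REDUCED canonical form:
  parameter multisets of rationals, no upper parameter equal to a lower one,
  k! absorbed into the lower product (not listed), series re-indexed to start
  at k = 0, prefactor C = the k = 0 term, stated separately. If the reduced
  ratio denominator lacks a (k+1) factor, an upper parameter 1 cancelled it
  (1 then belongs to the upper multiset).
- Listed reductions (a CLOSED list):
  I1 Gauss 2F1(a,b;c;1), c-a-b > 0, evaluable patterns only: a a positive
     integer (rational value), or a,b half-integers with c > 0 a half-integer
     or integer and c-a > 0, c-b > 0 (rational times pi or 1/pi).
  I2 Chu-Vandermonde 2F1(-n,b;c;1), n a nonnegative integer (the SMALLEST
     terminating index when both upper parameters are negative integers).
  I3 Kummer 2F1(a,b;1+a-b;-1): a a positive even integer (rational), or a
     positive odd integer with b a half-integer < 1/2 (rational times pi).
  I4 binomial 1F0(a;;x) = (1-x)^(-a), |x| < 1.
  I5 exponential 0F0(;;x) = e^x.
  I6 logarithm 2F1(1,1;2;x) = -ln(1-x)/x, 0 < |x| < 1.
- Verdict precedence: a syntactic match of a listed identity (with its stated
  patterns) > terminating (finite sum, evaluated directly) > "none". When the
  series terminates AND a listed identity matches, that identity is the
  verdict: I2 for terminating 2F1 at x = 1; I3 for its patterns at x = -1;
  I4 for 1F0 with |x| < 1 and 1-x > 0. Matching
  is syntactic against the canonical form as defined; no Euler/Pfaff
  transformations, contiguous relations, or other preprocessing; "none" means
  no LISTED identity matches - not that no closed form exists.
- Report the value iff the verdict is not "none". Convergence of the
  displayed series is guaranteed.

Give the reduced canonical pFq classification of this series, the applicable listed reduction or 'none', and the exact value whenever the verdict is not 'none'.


The series (x = \frac{1}{2}) is 2F1: upper {-\frac{3}{2}, \frac{5}{3}}, lower {\frac{7}{12}}, prefactor \frac{11}{8}. Verdict: none here - no I1-I6 shape fits x = \frac{1}{2} with lower {\frac{7}{12}}.

Structural cue: with t_0 = \frac{11}{8}, the lower running product (prefactor 11/8) is a rising factorial.
Ratio: r(k) = \frac{1}{2} * (k-\frac{3}{2}) (k+\frac{5}{3}) / [(k+\frac{7}{12}) (k+1)] ; factor over Q: parameters, x = \frac{1}{2}, and C = \frac{11}{8}.


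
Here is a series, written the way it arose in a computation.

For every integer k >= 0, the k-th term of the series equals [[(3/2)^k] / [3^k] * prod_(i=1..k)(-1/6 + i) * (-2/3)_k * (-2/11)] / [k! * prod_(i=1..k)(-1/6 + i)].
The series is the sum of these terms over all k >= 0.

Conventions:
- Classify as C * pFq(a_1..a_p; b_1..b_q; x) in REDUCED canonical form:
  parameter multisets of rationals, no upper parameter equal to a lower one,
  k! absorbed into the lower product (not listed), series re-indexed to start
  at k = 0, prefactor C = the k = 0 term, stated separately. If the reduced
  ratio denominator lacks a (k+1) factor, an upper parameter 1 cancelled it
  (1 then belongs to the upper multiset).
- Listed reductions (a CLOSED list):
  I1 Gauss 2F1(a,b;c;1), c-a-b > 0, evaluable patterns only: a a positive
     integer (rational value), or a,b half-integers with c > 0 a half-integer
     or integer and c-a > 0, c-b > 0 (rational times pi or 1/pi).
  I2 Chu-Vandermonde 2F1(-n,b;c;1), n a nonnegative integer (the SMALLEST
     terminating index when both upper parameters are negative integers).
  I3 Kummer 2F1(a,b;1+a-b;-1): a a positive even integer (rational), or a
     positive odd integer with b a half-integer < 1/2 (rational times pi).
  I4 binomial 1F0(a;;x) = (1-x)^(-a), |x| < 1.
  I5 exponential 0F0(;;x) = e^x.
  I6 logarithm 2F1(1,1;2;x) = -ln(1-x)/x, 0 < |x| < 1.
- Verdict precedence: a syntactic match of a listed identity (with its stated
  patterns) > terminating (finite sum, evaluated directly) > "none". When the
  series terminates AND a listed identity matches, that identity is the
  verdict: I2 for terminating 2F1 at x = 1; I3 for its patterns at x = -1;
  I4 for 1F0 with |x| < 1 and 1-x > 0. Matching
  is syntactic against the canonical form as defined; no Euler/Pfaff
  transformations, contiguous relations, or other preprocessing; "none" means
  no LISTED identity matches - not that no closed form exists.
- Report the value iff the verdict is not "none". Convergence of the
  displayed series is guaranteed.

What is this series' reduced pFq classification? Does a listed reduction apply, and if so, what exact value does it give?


Key step: t_0 = -2/11 here, and the lower running product (C = -2/11, x = 1/2) is a rising factorial.
Consecutive-term ratio: r(k) = (1/2) * (k-2/3) / [(k+1)] - rational in k. x = (1/2); t_0 = -2/11; negate the roots.

Prefactor -2/11, argument 1/2: 1F0 with upper {-2/3} over lower {-}. Verdict: binomial (I4) matches (the 1F0 binomial series: exponent 2/3, x = 1/2). Sum: (-2/11) * (1/2)^(2/3).


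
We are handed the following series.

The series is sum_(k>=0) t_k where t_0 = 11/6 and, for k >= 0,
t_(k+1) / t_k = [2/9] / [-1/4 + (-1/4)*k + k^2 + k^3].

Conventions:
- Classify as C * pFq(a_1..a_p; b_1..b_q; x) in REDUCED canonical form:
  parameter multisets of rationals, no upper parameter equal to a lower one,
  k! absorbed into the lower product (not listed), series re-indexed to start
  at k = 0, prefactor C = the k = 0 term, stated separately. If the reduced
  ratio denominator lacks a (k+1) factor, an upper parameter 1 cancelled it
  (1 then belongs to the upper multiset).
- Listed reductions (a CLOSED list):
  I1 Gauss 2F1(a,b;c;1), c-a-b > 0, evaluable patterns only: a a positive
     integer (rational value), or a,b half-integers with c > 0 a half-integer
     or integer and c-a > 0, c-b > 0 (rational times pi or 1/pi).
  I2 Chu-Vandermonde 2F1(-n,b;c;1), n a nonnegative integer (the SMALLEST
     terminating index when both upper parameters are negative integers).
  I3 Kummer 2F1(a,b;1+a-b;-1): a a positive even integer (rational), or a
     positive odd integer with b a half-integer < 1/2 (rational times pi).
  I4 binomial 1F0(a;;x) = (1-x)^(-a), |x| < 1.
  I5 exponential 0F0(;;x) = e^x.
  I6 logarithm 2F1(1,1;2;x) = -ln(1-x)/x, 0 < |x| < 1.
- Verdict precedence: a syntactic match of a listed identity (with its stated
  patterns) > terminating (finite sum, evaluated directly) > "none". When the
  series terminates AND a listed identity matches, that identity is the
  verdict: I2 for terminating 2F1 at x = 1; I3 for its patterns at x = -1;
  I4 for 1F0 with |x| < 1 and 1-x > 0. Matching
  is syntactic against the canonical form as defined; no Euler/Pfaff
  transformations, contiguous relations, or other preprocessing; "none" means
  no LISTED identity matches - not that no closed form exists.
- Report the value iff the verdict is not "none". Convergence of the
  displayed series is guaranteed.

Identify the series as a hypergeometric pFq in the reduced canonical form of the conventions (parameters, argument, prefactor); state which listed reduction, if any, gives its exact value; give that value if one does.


The tell: t_0 = 11/6 here, and the expanded ratio factors over Q; prefactor 11/6, roots give parameters.
Ratio: r(k) = (2/9) * 1 / [(k-1/2) (k+1/2) (k+1)] ; factor over Q: parameters, x = (2/9), and C = 11/6.

Canonical form: C = 11/6 times 0F2 with upper {-}, lower {-1/2, 1/2}, x = 2/9. Verdict: none (x = 2/9): each listed identity misses the multisets {-} ; {-1/2, 1/2}.


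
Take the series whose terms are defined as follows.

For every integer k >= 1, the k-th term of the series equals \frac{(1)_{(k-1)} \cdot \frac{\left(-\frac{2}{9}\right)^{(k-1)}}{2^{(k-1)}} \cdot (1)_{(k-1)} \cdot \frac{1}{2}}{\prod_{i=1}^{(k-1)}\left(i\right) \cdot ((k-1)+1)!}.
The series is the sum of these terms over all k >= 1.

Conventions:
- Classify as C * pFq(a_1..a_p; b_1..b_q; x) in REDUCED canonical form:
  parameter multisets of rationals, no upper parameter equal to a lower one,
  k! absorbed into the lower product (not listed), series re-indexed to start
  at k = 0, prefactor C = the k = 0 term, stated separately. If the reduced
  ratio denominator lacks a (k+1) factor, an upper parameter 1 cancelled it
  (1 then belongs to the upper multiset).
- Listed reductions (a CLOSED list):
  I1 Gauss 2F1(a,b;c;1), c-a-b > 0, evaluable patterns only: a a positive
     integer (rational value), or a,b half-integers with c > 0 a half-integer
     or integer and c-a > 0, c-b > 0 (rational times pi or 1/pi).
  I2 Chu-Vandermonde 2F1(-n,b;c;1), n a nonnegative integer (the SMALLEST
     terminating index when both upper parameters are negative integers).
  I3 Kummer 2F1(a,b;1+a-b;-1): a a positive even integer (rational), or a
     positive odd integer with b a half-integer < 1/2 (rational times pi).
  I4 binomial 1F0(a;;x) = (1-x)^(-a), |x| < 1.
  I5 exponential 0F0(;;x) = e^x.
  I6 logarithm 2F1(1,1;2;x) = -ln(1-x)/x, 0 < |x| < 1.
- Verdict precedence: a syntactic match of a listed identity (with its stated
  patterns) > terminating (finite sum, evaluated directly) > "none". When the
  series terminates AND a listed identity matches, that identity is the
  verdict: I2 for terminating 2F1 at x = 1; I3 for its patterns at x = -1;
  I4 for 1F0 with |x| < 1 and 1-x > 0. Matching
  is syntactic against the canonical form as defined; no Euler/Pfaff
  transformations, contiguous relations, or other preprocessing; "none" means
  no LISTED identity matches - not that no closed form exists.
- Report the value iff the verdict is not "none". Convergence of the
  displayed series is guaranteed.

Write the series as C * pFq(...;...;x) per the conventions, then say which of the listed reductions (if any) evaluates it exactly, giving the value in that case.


With C = \frac{1}{2}: the canonical form is 2F1(1, 1; 2; -\frac{1}{9}). Verdict: the I6 logarithm reduction fires (the logarithm: parameters (1,1;2), x = -\frac{1}{9}). Hence: \frac{9}{2} \cdot \ln\left(\frac{10}{9}\right).

The tell: t_0 = \frac{1}{2} here, and the two k-th powers (C = 1/2, x = -1/9) combine into one argument.
Term ratio: r(k) = -\frac{1}{9} * (k+1) (k+1) / [(k+2) (k+1)] - poly over poly, x = -\frac{1}{9} from leading terms; C = \frac{1}{2} at k = 0.


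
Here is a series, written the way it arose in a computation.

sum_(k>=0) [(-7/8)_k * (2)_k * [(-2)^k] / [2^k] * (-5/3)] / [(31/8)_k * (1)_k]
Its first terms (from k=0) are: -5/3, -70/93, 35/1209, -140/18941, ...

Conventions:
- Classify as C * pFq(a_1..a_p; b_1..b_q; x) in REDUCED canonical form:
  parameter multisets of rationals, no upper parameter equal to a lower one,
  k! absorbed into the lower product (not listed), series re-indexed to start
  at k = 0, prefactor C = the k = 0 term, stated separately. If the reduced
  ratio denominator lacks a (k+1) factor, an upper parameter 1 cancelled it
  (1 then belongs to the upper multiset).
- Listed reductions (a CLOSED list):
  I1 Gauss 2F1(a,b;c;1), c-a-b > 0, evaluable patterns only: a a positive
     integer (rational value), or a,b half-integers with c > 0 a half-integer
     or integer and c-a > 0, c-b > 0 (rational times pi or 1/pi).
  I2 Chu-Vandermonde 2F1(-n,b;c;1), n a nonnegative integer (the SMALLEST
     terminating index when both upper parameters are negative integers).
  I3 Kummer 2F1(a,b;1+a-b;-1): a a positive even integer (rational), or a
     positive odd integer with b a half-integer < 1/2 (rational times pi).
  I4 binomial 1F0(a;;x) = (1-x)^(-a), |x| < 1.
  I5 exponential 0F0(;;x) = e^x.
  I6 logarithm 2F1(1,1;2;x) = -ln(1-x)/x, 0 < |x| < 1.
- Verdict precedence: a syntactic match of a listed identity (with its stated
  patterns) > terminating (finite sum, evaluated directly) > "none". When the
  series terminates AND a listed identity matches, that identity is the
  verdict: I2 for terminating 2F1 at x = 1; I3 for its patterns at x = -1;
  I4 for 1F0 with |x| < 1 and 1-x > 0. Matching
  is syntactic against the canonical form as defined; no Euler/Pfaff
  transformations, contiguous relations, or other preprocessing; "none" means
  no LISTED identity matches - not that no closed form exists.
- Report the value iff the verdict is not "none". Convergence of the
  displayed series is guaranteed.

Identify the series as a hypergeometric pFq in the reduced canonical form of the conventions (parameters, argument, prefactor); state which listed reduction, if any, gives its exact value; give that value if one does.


With C = -5/3: the canonical form is 2F1(-7/8, 2; 31/8; -1). Verdict: this is Kummer's theorem (I3) (x = -1; c = 31/8 equals 1+a-b for upper {-7/8, 2}: listed pattern). Sum: -115/48.

Structural cue: t_0 being -5/3, the two k-th powers (C = -5/3) combine into one argument.
Step ratio: r(k) = (-1) * (k-7/8) (k+2) / [(k+31/8) (k+1)] - rational in k, leading ratio (-1); with t_0 = -5/3, classification follows.
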